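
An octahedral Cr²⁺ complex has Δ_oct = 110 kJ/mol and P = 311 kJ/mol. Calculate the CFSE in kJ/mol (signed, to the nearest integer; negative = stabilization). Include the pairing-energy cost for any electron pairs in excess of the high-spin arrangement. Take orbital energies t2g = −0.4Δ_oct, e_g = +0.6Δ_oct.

Cr is in group 6, so Cr²⁺ is d⁴ (6 − 2 = 4).
Since Δ_oct = 110 kJ/mol < P = 311 kJ/mol, the complex adopts the high-spin configuration.
Filling d⁴ accordingly: t2g^3 e_g^1.
Orbital CFSE = -0.6Δ_oct = -0.6 × 110 = -66 kJ/mol.
High-spin has no excess pairs, so no pairing correction applies.

-66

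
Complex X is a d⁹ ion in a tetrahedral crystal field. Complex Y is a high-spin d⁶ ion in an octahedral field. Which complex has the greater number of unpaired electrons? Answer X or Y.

X: With tetrahedral geometry the complex is necessarily high-spin; e^4 t2^5 → 1 unpaired.
Y: t2g^4 e_g^2 → 4 unpaired.
So Y has more unpaired electrons.

Y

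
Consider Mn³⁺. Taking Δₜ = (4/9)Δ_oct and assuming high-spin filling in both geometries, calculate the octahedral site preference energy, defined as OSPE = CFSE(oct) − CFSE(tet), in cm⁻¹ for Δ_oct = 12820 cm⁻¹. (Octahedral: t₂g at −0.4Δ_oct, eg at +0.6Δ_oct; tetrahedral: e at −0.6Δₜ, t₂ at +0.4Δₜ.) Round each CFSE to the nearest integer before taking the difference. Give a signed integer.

-5413

Mn³⁺: group 7, so d-count = 7 − 3 = 4.
Octahedral (high-spin): t2g^3 e_g^1, CFSE = 3(−0.4) + 1(+0.6) = -0.6Δ_oct = -0.6 × 12820 = -7692 cm⁻¹.
In a tetrahedral site the filling is e^2 t2^2: CFSE(tet) = -0.4Δₜ = -0.4 × (4/9)(12820) = -2279 cm⁻¹.
OSPE = -7692 − (-2279) = -5413 cm⁻¹.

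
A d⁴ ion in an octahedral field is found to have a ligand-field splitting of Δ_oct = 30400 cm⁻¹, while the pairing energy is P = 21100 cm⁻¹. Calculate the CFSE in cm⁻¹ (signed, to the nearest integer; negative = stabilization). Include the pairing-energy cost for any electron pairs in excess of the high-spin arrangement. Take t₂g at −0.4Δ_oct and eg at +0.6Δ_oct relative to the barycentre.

Since Δ_oct = 30400 cm⁻¹ > P = 21100 cm⁻¹, the complex adopts the low-spin configuration.
Filling d⁴ accordingly: t₂g⁴ eg⁰.
Orbital CFSE = -1.6Δ_oct = -1.6 × 30400 = -48640 cm⁻¹.
Excess pairs vs high-spin: 1 − 0 = 1; pairing cost = +21100 cm⁻¹.
Net CFSE = -48640 + 21100 = -27540 cm⁻¹.

-27540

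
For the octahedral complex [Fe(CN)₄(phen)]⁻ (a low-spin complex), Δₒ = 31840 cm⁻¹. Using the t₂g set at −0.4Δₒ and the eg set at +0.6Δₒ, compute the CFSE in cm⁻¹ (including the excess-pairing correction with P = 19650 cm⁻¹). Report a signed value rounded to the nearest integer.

Ligand charges: 4×(-1) from CN⁻ and 1×(+0) from phen sum to -4; with overall charge -1, Fe is +3.
Fe³⁺: group 8, so d-count = 8 − 3 = 5.
Configuration: t₂g⁵ eg⁰.
CFSE(orbital) = 5×(-0.4Δₒ) + 0×(0.6Δₒ) = -2.0Δₒ; with Δₒ = 31840 cm⁻¹ that is -63680 cm⁻¹.
Relative to high-spin t₂g³ eg² (0 paired), the low-spin configuration has 2 additional pairs, contributing +2 × 19650 = +39300 cm⁻¹.
Net CFSE = -63680 + 39300 = -24380 cm⁻¹.

-24380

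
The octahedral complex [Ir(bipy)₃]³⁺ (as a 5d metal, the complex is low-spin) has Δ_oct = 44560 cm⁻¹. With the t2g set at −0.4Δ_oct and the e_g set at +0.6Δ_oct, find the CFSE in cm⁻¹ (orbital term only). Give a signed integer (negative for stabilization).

-106944

bipy is neutral, so the +3 overall charge sits on Ir: oxidation state +3.
Ir³⁺: group 9, so d-count = 9 − 3 = 6.
Configuration: t2g^6 e_g^0.
Orbital CFSE = 6(-0.4) + 0(0.6) = -2.4Δ_oct = -2.4 × 44560 = -106944 cm⁻¹.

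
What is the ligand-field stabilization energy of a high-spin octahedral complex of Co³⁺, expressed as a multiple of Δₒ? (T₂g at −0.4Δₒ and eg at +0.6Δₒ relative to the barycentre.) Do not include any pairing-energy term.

Co is in group 9, so Co³⁺ is d⁶ (9 − 3 = 6).
Configuration: t₂g⁴ eg².
CFSE = 4(-0.4Δₒ) + 2(0.6Δₒ) = -1.6Δₒ + 1.2Δₒ = -0.4Δₒ.

-0.4 Δₒ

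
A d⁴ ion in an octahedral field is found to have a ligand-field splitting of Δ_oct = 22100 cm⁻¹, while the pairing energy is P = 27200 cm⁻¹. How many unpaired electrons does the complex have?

Here Δ_oct < P (22100 < 27200), so the high-spin state is favoured.
Configuration: t2g^3 e_g^1.
Unpaired electrons: 4.

4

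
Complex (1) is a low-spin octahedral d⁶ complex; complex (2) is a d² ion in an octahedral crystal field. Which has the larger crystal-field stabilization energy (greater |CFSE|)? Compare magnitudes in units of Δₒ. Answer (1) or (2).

(1): t2g^6 e_g^0, CFSE = -2.4Δₒ.
(2): t2g^2 e_g^0, CFSE = -0.8Δₒ.
So (1) has the larger |CFSE|.

(1)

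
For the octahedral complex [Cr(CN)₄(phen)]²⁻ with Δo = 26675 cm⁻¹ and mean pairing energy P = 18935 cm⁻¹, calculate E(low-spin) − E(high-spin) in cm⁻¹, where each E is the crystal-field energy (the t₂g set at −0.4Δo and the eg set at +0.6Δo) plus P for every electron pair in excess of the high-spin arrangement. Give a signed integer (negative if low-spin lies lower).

-7740

Ligand charges: 4×(-1) from CN⁻ and 1×(+0) from phen sum to -4; with overall charge -2, Cr is +2.
Cr²⁺: group 6, so d-count = 6 − 2 = 4.
High-spin: t₂g³ eg¹, CFSE = -0.6Δo = -16005 cm⁻¹.
Low-spin t₂g⁴ eg⁰ gives -1.6Δo = -42680 cm⁻¹, but forming 1 extra pair costs 1P = 18935 cm⁻¹, so E(LS) = -42680 + 18935 = -23745 cm⁻¹.
The difference is -23745 − (-16005) = -7740 cm⁻¹, so low-spin lies lower.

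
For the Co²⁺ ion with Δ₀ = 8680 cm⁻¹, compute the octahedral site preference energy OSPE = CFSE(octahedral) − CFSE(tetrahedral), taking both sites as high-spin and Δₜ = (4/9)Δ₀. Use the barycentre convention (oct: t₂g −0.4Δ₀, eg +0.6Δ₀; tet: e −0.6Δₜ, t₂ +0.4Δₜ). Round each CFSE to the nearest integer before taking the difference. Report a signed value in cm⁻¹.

Co²⁺: group 9, so d-count = 9 − 2 = 7.
Octahedral high-spin t₂g⁵ eg²: CFSE = -0.8 × 8680 = -6944 cm⁻¹.
In a tetrahedral site the filling is e⁴ t₂³: CFSE(tet) = -1.2Δₜ = -1.2 × (4/9)(8680) = -4629 cm⁻¹.
Subtracting, OSPE = -6944 − (-4629) = -2315 cm⁻¹.

-2315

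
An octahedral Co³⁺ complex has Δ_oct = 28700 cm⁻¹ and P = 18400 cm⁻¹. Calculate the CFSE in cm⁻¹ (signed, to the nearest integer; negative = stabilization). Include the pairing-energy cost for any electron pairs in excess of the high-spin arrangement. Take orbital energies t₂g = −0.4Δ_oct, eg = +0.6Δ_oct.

Co is in group 9, so Co³⁺ is d⁶ (9 − 3 = 6).
Since Δ_oct = 28700 cm⁻¹ > P = 18400 cm⁻¹, the complex adopts the low-spin configuration.
That gives t₂g⁶ eg⁰.
Orbital CFSE = -2.4Δ_oct = -2.4 × 28700 = -68880 cm⁻¹.
Excess pairs vs high-spin: 3 − 1 = 2; pairing cost = +36800 cm⁻¹.
Net CFSE = -68880 + 36800 = -32080 cm⁻¹.

-32080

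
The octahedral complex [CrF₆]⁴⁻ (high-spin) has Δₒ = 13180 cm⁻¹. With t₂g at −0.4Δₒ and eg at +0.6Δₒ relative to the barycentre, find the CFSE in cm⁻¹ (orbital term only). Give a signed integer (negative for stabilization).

Each F⁻ contributes -1; 6 × (-1) = -6. With overall charge -4, Cr is in the +2 oxidation state.
Group 6 minus oxidation state +2 gives a d⁴ configuration for Cr²⁺.
Configuration: t₂g³ eg¹.
The orbital stabilization is -0.6Δₒ = -0.6 × 13180 = -7908 cm⁻¹.

-7908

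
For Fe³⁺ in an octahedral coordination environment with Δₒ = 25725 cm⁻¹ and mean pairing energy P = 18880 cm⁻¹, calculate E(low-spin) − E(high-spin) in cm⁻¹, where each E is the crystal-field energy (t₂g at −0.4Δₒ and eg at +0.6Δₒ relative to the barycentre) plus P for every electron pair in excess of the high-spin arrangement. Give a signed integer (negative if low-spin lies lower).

-13690

Fe sits in group 8; removing 3 electrons leaves Fe³⁺ with 8 − 3 = 5 d electrons.
In the high-spin limit (t₂g³ eg²) the orbital term is 0.0Δₒ = 0 cm⁻¹, with no excess pairing.
For low-spin the configuration is t₂g⁵ eg⁰: orbital energy -2.0 × 25725 = -51450 cm⁻¹, and 2 additional pairs relative to high-spin add 37760 cm⁻¹, giving -13690 cm⁻¹.
Thus E(LS) − E(HS) = -13690 cm⁻¹.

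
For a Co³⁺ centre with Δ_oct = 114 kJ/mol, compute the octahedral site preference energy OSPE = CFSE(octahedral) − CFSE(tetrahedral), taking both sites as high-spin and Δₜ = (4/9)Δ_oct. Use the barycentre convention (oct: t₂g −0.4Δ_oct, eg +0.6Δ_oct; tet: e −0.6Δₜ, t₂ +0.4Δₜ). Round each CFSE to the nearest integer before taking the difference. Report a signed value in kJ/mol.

Co is in group 9, so Co³⁺ is d⁶ (9 − 3 = 6).
Octahedral (high-spin): t₂g⁴ eg², CFSE = 4(−0.4) + 2(+0.6) = -0.4Δ_oct = -0.4 × 114 = -46 kJ/mol.
Tetrahedral e³ t₂³ gives -0.6Δₜ = -0.6 × (4/9) × 114 = -30 kJ/mol.
Subtracting, OSPE = -46 − (-30) = -16 kJ/mol.

-16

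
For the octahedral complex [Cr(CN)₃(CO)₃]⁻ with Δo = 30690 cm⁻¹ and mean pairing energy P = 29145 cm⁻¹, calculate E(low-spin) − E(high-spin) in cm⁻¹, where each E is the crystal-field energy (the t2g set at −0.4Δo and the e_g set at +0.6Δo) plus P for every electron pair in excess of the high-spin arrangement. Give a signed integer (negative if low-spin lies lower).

-1545

Ligand charges: 3×(-1) from CN⁻ and 3×(+0) from CO sum to -3; with overall charge -1, Cr is +2.
Cr²⁺: group 6, so d-count = 6 − 2 = 4.
In the high-spin limit (t2g^3 e_g^1) the orbital term is -0.6Δo = -18414 cm⁻¹, with no excess pairing.
Low-spin t2g^4 e_g^0 gives -1.6Δo = -49104 cm⁻¹, but forming 1 extra pair costs 1P = 29145 cm⁻¹, so E(LS) = -49104 + 29145 = -19959 cm⁻¹.
Thus E(LS) − E(HS) = -1545 cm⁻¹.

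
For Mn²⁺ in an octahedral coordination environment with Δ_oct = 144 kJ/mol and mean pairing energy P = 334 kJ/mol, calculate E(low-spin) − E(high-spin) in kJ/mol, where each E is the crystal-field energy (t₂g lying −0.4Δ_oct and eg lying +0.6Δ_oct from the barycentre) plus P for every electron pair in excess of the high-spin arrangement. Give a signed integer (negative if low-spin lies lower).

Group 7 minus oxidation state +2 gives a d⁵ configuration for Mn²⁺.
High-spin: t₂g³ eg², CFSE = 0.0Δ_oct = 0 kJ/mol.
Low-spin t₂g⁵ eg⁰ gives -2.0Δ_oct = -288 kJ/mol, but forming 2 extra pairs costs 2P = 668 kJ/mol, so E(LS) = -288 + 668 = 380 kJ/mol.
The difference is 380 − (0) = 380 kJ/mol, so high-spin lies lower.

380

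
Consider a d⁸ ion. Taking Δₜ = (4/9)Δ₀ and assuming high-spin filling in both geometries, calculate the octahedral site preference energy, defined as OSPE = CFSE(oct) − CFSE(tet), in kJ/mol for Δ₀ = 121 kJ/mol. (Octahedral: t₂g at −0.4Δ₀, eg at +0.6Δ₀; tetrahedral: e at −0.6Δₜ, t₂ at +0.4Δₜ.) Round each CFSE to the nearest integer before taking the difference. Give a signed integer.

In an octahedral site d⁸ (HS) is t₂g⁶ eg², giving CFSE(oct) = -1.2Δ₀ = -145 kJ/mol.
In a tetrahedral site the filling is e⁴ t₂⁴: CFSE(tet) = -0.8Δₜ = -0.8 × (4/9)(121) = -43 kJ/mol.
OSPE = -145 − (-43) = -102 kJ/mol.

-102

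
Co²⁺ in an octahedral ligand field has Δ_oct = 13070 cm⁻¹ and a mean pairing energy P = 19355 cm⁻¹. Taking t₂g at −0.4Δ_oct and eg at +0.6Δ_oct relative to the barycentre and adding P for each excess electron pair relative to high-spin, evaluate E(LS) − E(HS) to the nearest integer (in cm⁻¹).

Co sits in group 9; removing 2 electrons leaves Co²⁺ with 9 − 2 = 7 d electrons.
In the high-spin limit (t₂g⁵ eg²) the orbital term is -0.8Δ_oct = -10456 cm⁻¹, with no excess pairing.
For low-spin the configuration is t₂g⁶ eg¹: orbital energy -1.8 × 13070 = -23526 cm⁻¹, and 1 additional pair relative to high-spin adds 19355 cm⁻¹, giving -4171 cm⁻¹.
Thus E(LS) − E(HS) = 6285 cm⁻¹.

6285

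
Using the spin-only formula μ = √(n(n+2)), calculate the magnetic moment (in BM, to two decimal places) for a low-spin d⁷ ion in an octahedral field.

1.73 BM

Configuration: t2g^6 e_g^1 → 1 unpaired electron.
μ(spin-only) = √[1(1+2)] = √3 ≈ 1.73 BM.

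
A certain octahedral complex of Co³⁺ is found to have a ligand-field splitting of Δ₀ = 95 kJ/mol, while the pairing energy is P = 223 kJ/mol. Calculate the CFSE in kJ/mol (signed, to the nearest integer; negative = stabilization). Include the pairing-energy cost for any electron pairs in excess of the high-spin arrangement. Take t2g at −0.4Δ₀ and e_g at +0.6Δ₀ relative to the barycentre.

Co sits in group 9; removing 3 electrons leaves Co³⁺ with 9 − 3 = 6 d electrons.
Δ₀ < P, so pairing is avoided: the ground state is high-spin.
Filling d⁶ accordingly: t2g^4 e_g^2.
Orbital CFSE = -0.4Δ₀ = -0.4 × 95 = -38 kJ/mol.
High-spin has no excess pairs, so no pairing correction applies.

-38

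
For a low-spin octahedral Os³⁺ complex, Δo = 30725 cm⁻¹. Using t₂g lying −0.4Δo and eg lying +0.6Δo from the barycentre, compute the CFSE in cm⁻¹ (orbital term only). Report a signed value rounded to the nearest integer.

Group 8 minus oxidation state +3 gives a d⁵ configuration for Os³⁺.
Electron filling gives t₂g⁵ eg⁰.
The orbital stabilization is -2.0Δo = -2.0 × 30725 = -61450 cm⁻¹.

-61450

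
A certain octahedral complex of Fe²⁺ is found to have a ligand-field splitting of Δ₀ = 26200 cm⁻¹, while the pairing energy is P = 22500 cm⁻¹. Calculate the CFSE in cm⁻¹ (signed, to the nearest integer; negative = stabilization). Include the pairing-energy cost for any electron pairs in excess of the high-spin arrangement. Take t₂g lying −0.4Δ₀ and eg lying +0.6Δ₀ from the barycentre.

Fe sits in group 8; removing 2 electrons leaves Fe²⁺ with 8 − 2 = 6 d electrons.
Δ₀ > P, so pairing is preferred: the ground state is low-spin.
Filling d⁶ accordingly: t₂g⁶ eg⁰.
Orbital CFSE = -2.4Δ₀ = -2.4 × 26200 = -62880 cm⁻¹.
Excess pairs vs high-spin: 3 − 1 = 2; pairing cost = +45000 cm⁻¹.
Net CFSE = -62880 + 45000 = -17880 cm⁻¹.

-17880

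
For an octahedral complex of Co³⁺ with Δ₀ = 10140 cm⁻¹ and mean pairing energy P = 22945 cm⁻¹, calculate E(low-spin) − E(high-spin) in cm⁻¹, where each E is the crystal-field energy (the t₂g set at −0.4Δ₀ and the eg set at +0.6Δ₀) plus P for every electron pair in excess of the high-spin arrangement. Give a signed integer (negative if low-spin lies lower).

25610

Co sits in group 9; removing 3 electrons leaves Co³⁺ with 9 − 3 = 6 d electrons.
High-spin d⁶ fills as t₂g⁴ eg² with CFSE 4(−0.4) + 2(+0.6) = -0.4Δ₀ = -4056 cm⁻¹.
Low-spin t₂g⁶ eg⁰ gives -2.4Δ₀ = -24336 cm⁻¹, but forming 2 extra pairs costs 2P = 45890 cm⁻¹, so E(LS) = -24336 + 45890 = 21554 cm⁻¹.
E(LS) − E(HS) = 21554 − (-4056) = 25610 cm⁻¹.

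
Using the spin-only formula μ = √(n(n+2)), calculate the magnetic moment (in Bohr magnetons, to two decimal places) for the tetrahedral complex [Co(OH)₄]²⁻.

Each OH⁻ contributes -1; 4 × (-1) = -4. With overall charge -2, Co is in the +2 oxidation state.
Co sits in group 9; removing 2 electrons leaves Co²⁺ with 9 − 2 = 7 d electrons.
Tetrahedral fields are weak (Δₜ ≈ 4/9 Δₒ), so electrons fill high-spin.
Configuration: e⁴ t₂³ → 3 unpaired electrons.
μ(spin-only) = √[3(3+2)] = √15 ≈ 3.87 Bohr magnetons.

3.87 Bohr magnetons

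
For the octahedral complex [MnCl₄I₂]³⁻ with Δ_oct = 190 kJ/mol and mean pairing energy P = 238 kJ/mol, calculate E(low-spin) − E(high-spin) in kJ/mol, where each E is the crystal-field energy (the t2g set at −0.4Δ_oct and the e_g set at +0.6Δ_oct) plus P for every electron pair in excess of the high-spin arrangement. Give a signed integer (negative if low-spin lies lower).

48

Ligand charges: 4×(-1) from Cl⁻ and 2×(-1) from I⁻ sum to -6; with overall charge -3, Mn is +3.
Mn is in group 7, so Mn³⁺ is d⁴ (7 − 3 = 4).
In the high-spin limit (t2g^3 e_g^1) the orbital term is -0.6Δ_oct = -114 kJ/mol, with no excess pairing.
Low-spin: t2g^4 e_g^0, orbital CFSE = -1.6Δ_oct = -304 kJ/mol; plus 1 excess pair × P = +238 kJ/mol; total -66 kJ/mol.
The difference is -66 − (-114) = 48 kJ/mol, so high-spin lies lower.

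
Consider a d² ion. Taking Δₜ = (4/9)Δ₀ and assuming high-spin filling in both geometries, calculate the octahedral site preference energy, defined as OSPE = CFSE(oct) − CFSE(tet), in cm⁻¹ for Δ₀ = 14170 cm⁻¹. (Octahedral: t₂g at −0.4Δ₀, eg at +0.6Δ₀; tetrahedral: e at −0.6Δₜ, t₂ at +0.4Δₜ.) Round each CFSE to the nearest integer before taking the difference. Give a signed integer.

Octahedral high-spin t2g^2 e_g^0: CFSE = -0.8 × 14170 = -11336 cm⁻¹.
Tetrahedral: e^2 t2^0, CFSE = 2(−0.6) + 0(+0.4) = -1.2Δₜ = -1.2 × (4/9) × 14170 = -7557 cm⁻¹.
Subtracting, OSPE = -11336 − (-7557) = -3779 cm⁻¹.

-3779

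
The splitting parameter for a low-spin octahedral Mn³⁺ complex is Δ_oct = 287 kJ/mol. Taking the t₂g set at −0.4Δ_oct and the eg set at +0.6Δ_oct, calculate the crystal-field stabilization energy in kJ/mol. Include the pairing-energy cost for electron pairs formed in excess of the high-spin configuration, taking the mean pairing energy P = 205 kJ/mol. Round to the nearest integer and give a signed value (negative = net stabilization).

-254

Group 7 minus oxidation state +3 gives a d⁴ configuration for Mn³⁺.
The d⁴ electrons fill as t₂g⁴ eg⁰.
The orbital stabilization is -1.6Δ_oct = -1.6 × 287 = -459 kJ/mol.
Relative to high-spin t₂g³ eg¹ (0 paired), the low-spin configuration has 1 additional pair, contributing +1 × 205 = +205 kJ/mol.
Overall CFSE = -459 + 205 = -254 kJ/mol.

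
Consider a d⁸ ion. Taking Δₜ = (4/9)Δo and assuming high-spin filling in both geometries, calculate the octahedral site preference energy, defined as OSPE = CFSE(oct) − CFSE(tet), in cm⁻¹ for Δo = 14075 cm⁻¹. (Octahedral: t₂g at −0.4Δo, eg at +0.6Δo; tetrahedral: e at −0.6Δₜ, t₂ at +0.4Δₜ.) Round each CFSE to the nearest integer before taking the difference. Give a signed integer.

Octahedral high-spin t₂g⁶ eg²: CFSE = -1.2 × 14075 = -16890 cm⁻¹.
Tetrahedral: e⁴ t₂⁴, CFSE = 4(−0.6) + 4(+0.4) = -0.8Δₜ = -0.8 × (4/9) × 14075 = -5004 cm⁻¹.
OSPE = -16890 − (-5004) = -11886 cm⁻¹.

-11886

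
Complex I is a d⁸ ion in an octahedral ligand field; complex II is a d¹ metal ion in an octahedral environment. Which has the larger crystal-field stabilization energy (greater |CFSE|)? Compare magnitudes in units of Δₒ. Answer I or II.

I

I: For octahedral d⁸ the high- and low-spin configurations coincide; t₂g⁶ eg², CFSE = -1.2Δₒ.
II: For octahedral d¹ the high- and low-spin configurations coincide; t₂g¹ eg⁰, CFSE = -0.4Δₒ.
So I has the larger |CFSE|.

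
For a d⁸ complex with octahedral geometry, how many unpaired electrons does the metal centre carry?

2

Configuration: t₂g⁶ eg², giving 2 unpaired electrons.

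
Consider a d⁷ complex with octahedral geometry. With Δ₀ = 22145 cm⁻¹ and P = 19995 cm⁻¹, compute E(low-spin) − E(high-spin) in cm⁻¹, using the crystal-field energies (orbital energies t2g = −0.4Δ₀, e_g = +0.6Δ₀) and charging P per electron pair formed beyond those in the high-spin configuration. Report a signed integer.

High-spin: t2g^5 e_g^2, CFSE = -0.8Δ₀ = -17716 cm⁻¹.
For low-spin the configuration is t2g^6 e_g^1: orbital energy -1.8 × 22145 = -39861 cm⁻¹, and 1 additional pair relative to high-spin adds 19995 cm⁻¹, giving -19866 cm⁻¹.
The difference is -19866 − (-17716) = -2150 cm⁻¹, so low-spin lies lower.

-2150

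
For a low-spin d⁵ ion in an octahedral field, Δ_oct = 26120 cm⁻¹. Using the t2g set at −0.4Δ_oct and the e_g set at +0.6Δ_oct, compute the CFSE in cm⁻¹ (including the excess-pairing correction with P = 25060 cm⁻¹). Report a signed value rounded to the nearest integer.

Electron filling gives t2g^5 e_g^0.
Orbital CFSE = 5(-0.4) + 0(0.6) = -2.0Δ_oct = -2.0 × 26120 = -52240 cm⁻¹.
Pairing penalty: 2 pairs vs 0 in the high-spin reference → 2 extra × P = 50120 cm⁻¹.
Combining: -52240 + 50120 = -2120 cm⁻¹.

-2120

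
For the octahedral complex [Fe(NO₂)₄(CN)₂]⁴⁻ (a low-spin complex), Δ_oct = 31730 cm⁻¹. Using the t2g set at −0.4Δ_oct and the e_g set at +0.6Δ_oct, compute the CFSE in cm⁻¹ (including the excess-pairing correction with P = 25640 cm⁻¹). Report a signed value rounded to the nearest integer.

Ligand charges: 4×(-1) from NO₂⁻ and 2×(-1) from CN⁻ sum to -6; with overall charge -4, Fe is +2.
Fe is in group 8, so Fe²⁺ is d⁶ (8 − 2 = 6).
The d⁶ electrons fill as t2g^6 e_g^0.
CFSE(orbital) = 6×(-0.4Δ_oct) + 0×(0.6Δ_oct) = -2.4Δ_oct; with Δ_oct = 31730 cm⁻¹ that is -76152 cm⁻¹.
High-spin d⁶ would be t2g^4 e_g^2 with 1 pair; low-spin has 3, so 2 excess pairs cost +2P = +51280 cm⁻¹.
Net CFSE = -76152 + 51280 = -24872 cm⁻¹.

-24872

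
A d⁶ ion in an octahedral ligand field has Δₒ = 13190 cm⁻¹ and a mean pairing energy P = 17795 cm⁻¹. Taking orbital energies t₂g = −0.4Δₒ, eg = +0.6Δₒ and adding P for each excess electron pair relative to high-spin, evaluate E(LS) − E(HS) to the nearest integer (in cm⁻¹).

High-spin: t₂g⁴ eg², CFSE = -0.4Δₒ = -5276 cm⁻¹.
Low-spin t₂g⁶ eg⁰ gives -2.4Δₒ = -31656 cm⁻¹, but forming 2 extra pairs costs 2P = 35590 cm⁻¹, so E(LS) = -31656 + 35590 = 3934 cm⁻¹.
E(LS) − E(HS) = 3934 − (-5276) = 9210 cm⁻¹.

9210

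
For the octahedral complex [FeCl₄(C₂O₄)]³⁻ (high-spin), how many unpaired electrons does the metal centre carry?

Ligand charges: 4×(-1) from Cl⁻ and 1×(-2) from C₂O₄²⁻ sum to -6; with overall charge -3, Fe is +3.
Fe is in group 8, so Fe³⁺ is d⁵ (8 − 3 = 5).
Configuration: t2g^3 e_g^2, giving 5 unpaired electrons.

5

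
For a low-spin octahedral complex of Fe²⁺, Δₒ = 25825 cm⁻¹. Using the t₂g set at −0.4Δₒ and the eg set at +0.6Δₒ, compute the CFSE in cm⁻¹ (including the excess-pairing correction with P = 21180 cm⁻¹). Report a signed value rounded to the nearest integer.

Fe sits in group 8; removing 2 electrons leaves Fe²⁺ with 8 − 2 = 6 d electrons.
Electron filling gives t₂g⁶ eg⁰.
Orbital CFSE = 6(-0.4) + 0(0.6) = -2.4Δₒ = -2.4 × 25825 = -61980 cm⁻¹.
Pairing penalty: 3 pairs vs 1 in the high-spin reference → 2 extra × P = 42360 cm⁻¹.
Combining: -61980 + 42360 = -19620 cm⁻¹.

-19620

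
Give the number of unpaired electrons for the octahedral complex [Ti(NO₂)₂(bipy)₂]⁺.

Ligand charges: 2×(-1) from NO₂⁻ and 2×(+0) from bipy sum to -2; with overall charge +1, Ti is +3.
Ti is in group 4, so Ti³⁺ is d¹ (4 − 3 = 1).
Configuration: t2g^1 e_g^0, giving 1 unpaired electron.

1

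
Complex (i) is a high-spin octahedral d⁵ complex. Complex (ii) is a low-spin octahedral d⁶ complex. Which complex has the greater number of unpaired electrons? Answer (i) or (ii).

(i)

(i): t₂g³ eg² → 5 unpaired.
(ii): t₂g⁶ eg⁰ → 0 unpaired.
So (i) has more unpaired electrons.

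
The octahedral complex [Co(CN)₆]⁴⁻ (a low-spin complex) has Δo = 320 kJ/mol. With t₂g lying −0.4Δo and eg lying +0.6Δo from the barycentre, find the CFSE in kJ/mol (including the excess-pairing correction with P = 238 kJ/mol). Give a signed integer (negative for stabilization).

-338

Each CN⁻ contributes -1; 6 × (-1) = -6. With overall charge -4, Co is in the +2 oxidation state.
Group 9 minus oxidation state +2 gives a d⁷ configuration for Co²⁺.
Configuration: t₂g⁶ eg¹.
CFSE(orbital) = 6×(-0.4Δo) + 1×(0.6Δo) = -1.8Δo; with Δo = 320 kJ/mol that is -576 kJ/mol.
High-spin d⁷ would be t₂g⁵ eg² with 2 pairs; low-spin has 3, so 1 excess pair costs +1P = +238 kJ/mol.
Net CFSE = -576 + 238 = -338 kJ/mol.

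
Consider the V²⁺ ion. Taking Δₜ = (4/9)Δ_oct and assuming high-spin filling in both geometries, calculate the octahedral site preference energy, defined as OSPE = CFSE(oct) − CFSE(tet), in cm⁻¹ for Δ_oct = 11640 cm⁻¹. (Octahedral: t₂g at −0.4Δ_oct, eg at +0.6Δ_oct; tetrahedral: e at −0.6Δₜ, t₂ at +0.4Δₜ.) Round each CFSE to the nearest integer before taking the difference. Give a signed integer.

Group 5 minus oxidation state +2 gives a d³ configuration for V²⁺.
In an octahedral site d³ (HS) is t₂g³ eg⁰, giving CFSE(oct) = -1.2Δ_oct = -13968 cm⁻¹.
Tetrahedral e² t₂¹ gives -0.8Δₜ = -0.8 × (4/9) × 11640 = -4139 cm⁻¹.
OSPE = CFSE(oct) − CFSE(tet) = -13968 − (-4139) = -9829 cm⁻¹.

-9829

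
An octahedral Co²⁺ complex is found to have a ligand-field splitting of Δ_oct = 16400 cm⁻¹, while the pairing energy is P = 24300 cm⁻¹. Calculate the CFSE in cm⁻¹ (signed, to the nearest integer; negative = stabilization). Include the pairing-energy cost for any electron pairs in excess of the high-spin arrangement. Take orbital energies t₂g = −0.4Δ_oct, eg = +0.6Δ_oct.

-13120

Co sits in group 9; removing 2 electrons leaves Co²⁺ with 9 − 2 = 7 d electrons.
With Δ_oct < P the complex is high-spin.
Configuration: t₂g⁵ eg².
Orbital CFSE = -0.8Δ_oct = -0.8 × 16400 = -13120 cm⁻¹.
High-spin has no excess pairs, so no pairing correction applies.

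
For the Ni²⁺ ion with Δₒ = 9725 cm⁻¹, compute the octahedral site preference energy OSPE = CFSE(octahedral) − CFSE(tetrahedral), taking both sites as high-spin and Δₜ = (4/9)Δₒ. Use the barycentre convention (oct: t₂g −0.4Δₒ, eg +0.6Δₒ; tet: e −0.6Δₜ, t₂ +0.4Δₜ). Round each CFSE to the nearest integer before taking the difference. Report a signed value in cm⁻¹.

Ni sits in group 10; removing 2 electrons leaves Ni²⁺ with 10 − 2 = 8 d electrons.
In an octahedral site d⁸ (HS) is t₂g⁶ eg², giving CFSE(oct) = -1.2Δₒ = -11670 cm⁻¹.
Tetrahedral e⁴ t₂⁴ gives -0.8Δₜ = -0.8 × (4/9) × 9725 = -3458 cm⁻¹.
OSPE = -11670 − (-3458) = -8212 cm⁻¹.

-8212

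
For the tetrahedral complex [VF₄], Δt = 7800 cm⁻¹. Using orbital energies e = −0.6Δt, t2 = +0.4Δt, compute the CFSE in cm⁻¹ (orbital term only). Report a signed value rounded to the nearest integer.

Each F⁻ contributes -1; 4 × (-1) = -4. With overall charge +0, V is in the +4 oxidation state.
Group 5 minus oxidation state +4 gives a d¹ configuration for V⁴⁺.
Tetrahedral splitting is small, so the complex is high-spin.
Configuration: e^1 t2^0.
Orbital CFSE = 1(-0.6) + 0(0.4) = -0.6Δt = -0.6 × 7800 = -4680 cm⁻¹.

-4680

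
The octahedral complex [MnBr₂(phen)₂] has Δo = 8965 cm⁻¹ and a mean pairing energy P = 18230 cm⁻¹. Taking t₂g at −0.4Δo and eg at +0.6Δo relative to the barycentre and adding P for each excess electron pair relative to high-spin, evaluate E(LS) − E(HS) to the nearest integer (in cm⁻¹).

Ligand charges: 2×(-1) from Br⁻ and 2×(+0) from phen sum to -2; with overall charge +0, Mn is +2.
Mn²⁺: group 7, so d-count = 7 − 2 = 5.
High-spin d⁵ fills as t₂g³ eg² with CFSE 3(−0.4) + 2(+0.6) = 0.0Δo = 0 cm⁻¹.
For low-spin the configuration is t₂g⁵ eg⁰: orbital energy -2.0 × 8965 = -17930 cm⁻¹, and 2 additional pairs relative to high-spin add 36460 cm⁻¹, giving 18530 cm⁻¹.
E(LS) − E(HS) = 18530 − (0) = 18530 cm⁻¹.

18530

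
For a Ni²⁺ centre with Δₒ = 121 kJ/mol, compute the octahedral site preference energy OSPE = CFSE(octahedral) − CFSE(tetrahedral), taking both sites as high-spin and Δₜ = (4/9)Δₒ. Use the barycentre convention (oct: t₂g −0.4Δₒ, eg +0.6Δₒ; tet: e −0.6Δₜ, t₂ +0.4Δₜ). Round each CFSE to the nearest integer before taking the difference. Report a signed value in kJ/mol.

Group 10 minus oxidation state +2 gives a d⁸ configuration for Ni²⁺.
Octahedral (high-spin): t₂g⁶ eg², CFSE = 6(−0.4) + 2(+0.6) = -1.2Δₒ = -1.2 × 121 = -145 kJ/mol.
Tetrahedral: e⁴ t₂⁴, CFSE = 4(−0.6) + 4(+0.4) = -0.8Δₜ = -0.8 × (4/9) × 121 = -43 kJ/mol.
OSPE = CFSE(oct) − CFSE(tet) = -145 − (-43) = -102 kJ/mol.

-102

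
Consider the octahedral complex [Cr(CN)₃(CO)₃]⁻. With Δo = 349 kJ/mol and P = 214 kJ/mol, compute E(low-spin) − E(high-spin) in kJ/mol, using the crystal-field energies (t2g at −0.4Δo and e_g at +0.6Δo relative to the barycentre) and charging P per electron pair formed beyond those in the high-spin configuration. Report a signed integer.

Ligand charges: 3×(-1) from CN⁻ and 3×(+0) from CO sum to -3; with overall charge -1, Cr is +2.
Cr is in group 6, so Cr²⁺ is d⁴ (6 − 2 = 4).
In the high-spin limit (t2g^3 e_g^1) the orbital term is -0.6Δo = -209 kJ/mol, with no excess pairing.
For low-spin the configuration is t2g^4 e_g^0: orbital energy -1.6 × 349 = -558 kJ/mol, and 1 additional pair relative to high-spin adds 214 kJ/mol, giving -344 kJ/mol.
The difference is -344 − (-209) = -135 kJ/mol, so low-spin lies lower.

-135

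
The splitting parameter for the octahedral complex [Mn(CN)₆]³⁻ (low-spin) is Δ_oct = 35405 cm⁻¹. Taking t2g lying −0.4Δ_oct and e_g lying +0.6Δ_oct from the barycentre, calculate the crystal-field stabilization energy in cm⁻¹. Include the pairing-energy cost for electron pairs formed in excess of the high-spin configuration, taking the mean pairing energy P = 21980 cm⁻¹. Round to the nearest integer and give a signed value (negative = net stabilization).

Each CN⁻ contributes -1; 6 × (-1) = -6. With overall charge -3, Mn is in the +3 oxidation state.
Mn³⁺: group 7, so d-count = 7 − 3 = 4.
Electron filling gives t2g^4 e_g^0.
Orbital CFSE = 4(-0.4) + 0(0.6) = -1.6Δ_oct = -1.6 × 35405 = -56648 cm⁻¹.
High-spin d⁴ would be t2g^3 e_g^1 with 0 pairs; low-spin has 1, so 1 excess pair costs +1P = +21980 cm⁻¹.
Combining: -56648 + 21980 = -34668 cm⁻¹.

-34668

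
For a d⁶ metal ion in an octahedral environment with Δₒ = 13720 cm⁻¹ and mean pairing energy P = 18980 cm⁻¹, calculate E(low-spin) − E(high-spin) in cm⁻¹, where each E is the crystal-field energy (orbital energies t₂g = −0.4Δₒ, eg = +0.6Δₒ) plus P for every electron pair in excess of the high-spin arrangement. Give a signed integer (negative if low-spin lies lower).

10520

In the high-spin limit (t₂g⁴ eg²) the orbital term is -0.4Δₒ = -5488 cm⁻¹, with no excess pairing.
Low-spin: t₂g⁶ eg⁰, orbital CFSE = -2.4Δₒ = -32928 cm⁻¹; plus 2 excess pairs × P = +37960 cm⁻¹; total 5032 cm⁻¹.
The difference is 5032 − (-5488) = 10520 cm⁻¹, so high-spin lies lower.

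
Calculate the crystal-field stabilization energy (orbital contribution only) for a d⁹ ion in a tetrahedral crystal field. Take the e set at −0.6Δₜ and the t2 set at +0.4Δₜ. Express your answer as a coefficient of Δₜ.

Tetrahedral fields are weak (Δₜ ≈ 4/9 Δₒ), so electrons fill high-spin.
Configuration: e^4 t2^5.
CFSE = 4(-0.6Δₜ) + 5(0.4Δₜ) = -2.4Δₜ + 2.0Δₜ = -0.4Δₜ.

-0.4 Δₜ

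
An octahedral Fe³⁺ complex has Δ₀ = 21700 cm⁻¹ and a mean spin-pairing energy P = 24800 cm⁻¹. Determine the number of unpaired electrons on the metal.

5

Fe³⁺: group 8, so d-count = 8 − 3 = 5.
With Δ₀ < P the complex is high-spin.
Filling d⁵ accordingly: t2g^3 e_g^2.
Unpaired electrons: 5.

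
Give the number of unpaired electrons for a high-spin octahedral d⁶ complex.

Configuration: t₂g⁴ eg², giving 4 unpaired electrons.

4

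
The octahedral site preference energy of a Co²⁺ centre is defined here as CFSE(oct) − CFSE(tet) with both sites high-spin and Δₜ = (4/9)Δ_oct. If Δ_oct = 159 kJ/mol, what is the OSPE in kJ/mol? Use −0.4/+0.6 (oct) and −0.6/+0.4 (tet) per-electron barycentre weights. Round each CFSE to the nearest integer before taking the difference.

Co sits in group 9; removing 2 electrons leaves Co²⁺ with 9 − 2 = 7 d electrons.
Octahedral (high-spin): t₂g⁵ eg², CFSE = 5(−0.4) + 2(+0.6) = -0.8Δ_oct = -0.8 × 159 = -127 kJ/mol.
In a tetrahedral site the filling is e⁴ t₂³: CFSE(tet) = -1.2Δₜ = -1.2 × (4/9)(159) = -85 kJ/mol.
Subtracting, OSPE = -127 − (-85) = -42 kJ/mol.

-42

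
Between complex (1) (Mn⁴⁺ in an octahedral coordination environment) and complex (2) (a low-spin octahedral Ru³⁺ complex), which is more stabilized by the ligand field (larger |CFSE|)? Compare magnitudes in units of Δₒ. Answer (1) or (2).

(1): Mn⁴⁺: group 7, so d-count = 7 − 4 = 3; t2g^3 e_g^0, CFSE = -1.2Δₒ.
(2): Ru sits in group 8; removing 3 electrons leaves Ru³⁺ with 8 − 3 = 5 d electrons; t₂g⁵ eg⁰, CFSE = -2.0Δₒ.
So (2) has the larger |CFSE|.

(2)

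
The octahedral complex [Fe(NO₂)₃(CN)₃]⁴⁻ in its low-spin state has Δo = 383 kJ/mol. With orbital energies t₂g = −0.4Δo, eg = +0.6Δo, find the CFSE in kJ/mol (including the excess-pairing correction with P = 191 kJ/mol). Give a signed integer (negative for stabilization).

-537

Ligand charges: 3×(-1) from NO₂⁻ and 3×(-1) from CN⁻ sum to -6; with overall charge -4, Fe is +2.
Fe²⁺: group 8, so d-count = 8 − 2 = 6.
Electron filling gives t₂g⁶ eg⁰.
The orbital stabilization is -2.4Δo = -2.4 × 383 = -919 kJ/mol.
Pairing penalty: 3 pairs vs 1 in the high-spin reference → 2 extra × P = 382 kJ/mol.
Overall CFSE = -919 + 382 = -537 kJ/mol.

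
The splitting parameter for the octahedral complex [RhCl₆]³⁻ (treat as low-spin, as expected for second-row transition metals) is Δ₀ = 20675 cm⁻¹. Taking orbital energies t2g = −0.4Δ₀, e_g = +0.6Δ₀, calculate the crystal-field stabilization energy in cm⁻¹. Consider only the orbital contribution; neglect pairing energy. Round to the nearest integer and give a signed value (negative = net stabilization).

-49620

Each Cl⁻ contributes -1; 6 × (-1) = -6. With overall charge -3, Rh is in the +3 oxidation state.
Group 9 minus oxidation state +3 gives a d⁶ configuration for Rh³⁺.
Configuration: t2g^6 e_g^0.
Orbital CFSE = 6(-0.4) + 0(0.6) = -2.4Δ₀ = -2.4 × 20675 = -49620 cm⁻¹.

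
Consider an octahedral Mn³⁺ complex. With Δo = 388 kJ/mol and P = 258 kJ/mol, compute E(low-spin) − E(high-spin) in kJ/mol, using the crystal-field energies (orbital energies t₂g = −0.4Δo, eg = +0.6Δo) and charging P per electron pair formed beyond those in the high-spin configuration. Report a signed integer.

Mn³⁺: group 7, so d-count = 7 − 3 = 4.
High-spin d⁴ fills as t₂g³ eg¹ with CFSE 3(−0.4) + 1(+0.6) = -0.6Δo = -233 kJ/mol.
Low-spin: t₂g⁴ eg⁰, orbital CFSE = -1.6Δo = -621 kJ/mol; plus 1 excess pair × P = +258 kJ/mol; total -363 kJ/mol.
The difference is -363 − (-233) = -130 kJ/mol, so low-spin lies lower.

-130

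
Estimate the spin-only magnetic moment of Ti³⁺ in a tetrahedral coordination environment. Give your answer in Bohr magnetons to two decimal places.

1.73 Bohr magnetons

Ti³⁺: group 4, so d-count = 4 − 3 = 1.
Tetrahedral fields are weak (Δₜ ≈ 4/9 Δₒ), so electrons fill high-spin.
Configuration: e¹ t₂⁰ → 1 unpaired electron.
μ(spin-only) = √[1(1+2)] = √3 ≈ 1.73 Bohr magnetons.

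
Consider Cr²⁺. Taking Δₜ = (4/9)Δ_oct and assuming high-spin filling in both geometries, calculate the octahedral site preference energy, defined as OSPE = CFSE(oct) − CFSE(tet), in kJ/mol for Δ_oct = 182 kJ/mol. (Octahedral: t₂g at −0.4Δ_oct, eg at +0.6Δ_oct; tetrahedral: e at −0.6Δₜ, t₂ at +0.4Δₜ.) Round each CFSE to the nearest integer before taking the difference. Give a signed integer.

-77

Cr is in group 6, so Cr²⁺ is d⁴ (6 − 2 = 4).
In an octahedral site d⁴ (HS) is t₂g³ eg¹, giving CFSE(oct) = -0.6Δ_oct = -109 kJ/mol.
Tetrahedral: e² t₂², CFSE = 2(−0.6) + 2(+0.4) = -0.4Δₜ = -0.4 × (4/9) × 182 = -32 kJ/mol.
OSPE = -109 − (-32) = -77 kJ/mol.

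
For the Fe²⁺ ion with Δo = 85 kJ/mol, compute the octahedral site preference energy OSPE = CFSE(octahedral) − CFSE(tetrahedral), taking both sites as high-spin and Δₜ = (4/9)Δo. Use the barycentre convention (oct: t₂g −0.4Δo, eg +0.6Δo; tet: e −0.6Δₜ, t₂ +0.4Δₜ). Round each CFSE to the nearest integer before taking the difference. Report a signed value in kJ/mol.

Fe is in group 8, so Fe²⁺ is d⁶ (8 − 2 = 6).
Octahedral (high-spin): t2g^4 e_g^2, CFSE = 4(−0.4) + 2(+0.6) = -0.4Δo = -0.4 × 85 = -34 kJ/mol.
Tetrahedral e^3 t2^3 gives -0.6Δₜ = -0.6 × (4/9) × 85 = -23 kJ/mol.
OSPE = -34 − (-23) = -11 kJ/mol.

-11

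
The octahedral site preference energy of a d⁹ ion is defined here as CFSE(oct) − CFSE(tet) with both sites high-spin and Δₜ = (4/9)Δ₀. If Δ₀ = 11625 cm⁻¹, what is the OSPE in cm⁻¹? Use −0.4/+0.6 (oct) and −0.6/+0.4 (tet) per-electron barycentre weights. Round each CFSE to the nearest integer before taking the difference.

Octahedral (high-spin): t₂g⁶ eg³, CFSE = 6(−0.4) + 3(+0.6) = -0.6Δ₀ = -0.6 × 11625 = -6975 cm⁻¹.
Tetrahedral: e⁴ t₂⁵, CFSE = 4(−0.6) + 5(+0.4) = -0.4Δₜ = -0.4 × (4/9) × 11625 = -2067 cm⁻¹.
OSPE = CFSE(oct) − CFSE(tet) = -6975 − (-2067) = -4908 cm⁻¹.

-4908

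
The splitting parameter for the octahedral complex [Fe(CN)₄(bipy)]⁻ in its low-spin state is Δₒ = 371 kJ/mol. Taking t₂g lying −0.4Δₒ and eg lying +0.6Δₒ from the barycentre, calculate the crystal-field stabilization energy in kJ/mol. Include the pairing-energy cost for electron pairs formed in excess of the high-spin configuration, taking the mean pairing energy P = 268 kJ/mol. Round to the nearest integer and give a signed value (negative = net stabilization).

-206

Ligand charges: 4×(-1) from CN⁻ and 1×(+0) from bipy sum to -4; with overall charge -1, Fe is +3.
Fe sits in group 8; removing 3 electrons leaves Fe³⁺ with 8 − 3 = 5 d electrons.
The d⁵ electrons fill as t₂g⁵ eg⁰.
CFSE(orbital) = 5×(-0.4Δₒ) + 0×(0.6Δₒ) = -2.0Δₒ; with Δₒ = 371 kJ/mol that is -742 kJ/mol.
High-spin d⁵ would be t₂g³ eg² with 0 pairs; low-spin has 2, so 2 excess pairs cost +2P = +536 kJ/mol.
Combining: -742 + 536 = -206 kJ/mol.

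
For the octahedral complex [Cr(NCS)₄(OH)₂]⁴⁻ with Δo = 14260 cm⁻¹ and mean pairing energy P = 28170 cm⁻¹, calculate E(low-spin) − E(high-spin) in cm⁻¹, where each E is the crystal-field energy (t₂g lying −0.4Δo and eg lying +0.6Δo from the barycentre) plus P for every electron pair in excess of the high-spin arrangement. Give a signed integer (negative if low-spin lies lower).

13910

Ligand charges: 4×(-1) from NCS⁻ and 2×(-1) from OH⁻ sum to -6; with overall charge -4, Cr is +2.
Group 6 minus oxidation state +2 gives a d⁴ configuration for Cr²⁺.
In the high-spin limit (t₂g³ eg¹) the orbital term is -0.6Δo = -8556 cm⁻¹, with no excess pairing.
For low-spin the configuration is t₂g⁴ eg⁰: orbital energy -1.6 × 14260 = -22816 cm⁻¹, and 1 additional pair relative to high-spin adds 28170 cm⁻¹, giving 5354 cm⁻¹.
Thus E(LS) − E(HS) = 13910 cm⁻¹.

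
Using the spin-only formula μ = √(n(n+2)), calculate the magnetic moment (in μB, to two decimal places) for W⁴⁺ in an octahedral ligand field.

W is in group 6, so W⁴⁺ is d² (6 − 4 = 2).
For octahedral d² the high- and low-spin configurations coincide.
Configuration: t2g^2 e_g^0 → 2 unpaired electrons.
μ(spin-only) = √[2(2+2)] = √8 ≈ 2.83 μB.

2.83 μB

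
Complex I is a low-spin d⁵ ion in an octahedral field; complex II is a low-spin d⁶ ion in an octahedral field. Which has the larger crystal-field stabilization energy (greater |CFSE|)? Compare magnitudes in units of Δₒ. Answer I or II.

I: t2g^5 e_g^0, CFSE = -2.0Δₒ.
II: t₂g⁶ eg⁰, CFSE = -2.4Δₒ.
So II has the larger |CFSE|.

II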